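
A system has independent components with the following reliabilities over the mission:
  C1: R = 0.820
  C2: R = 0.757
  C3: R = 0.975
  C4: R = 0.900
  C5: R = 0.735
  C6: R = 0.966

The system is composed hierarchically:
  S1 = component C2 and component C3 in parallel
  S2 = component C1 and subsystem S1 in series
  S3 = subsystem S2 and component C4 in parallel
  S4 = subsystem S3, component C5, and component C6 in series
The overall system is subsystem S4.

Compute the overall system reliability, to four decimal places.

Parallel (C2 and C3): 1 − (1 − 0.757000)(1 − 0.975000) = 0.993925
Series (C1 and [0.993925]): 0.820000 × 0.993925 = 0.815019
Parallel ([0.815019] and C4): 1 − (1 − 0.815019)(1 − 0.900000) = 0.981502
Series ([0.981502], C5, and C6): 0.981502 × 0.735000 × 0.966000 = 0.6969

0.6969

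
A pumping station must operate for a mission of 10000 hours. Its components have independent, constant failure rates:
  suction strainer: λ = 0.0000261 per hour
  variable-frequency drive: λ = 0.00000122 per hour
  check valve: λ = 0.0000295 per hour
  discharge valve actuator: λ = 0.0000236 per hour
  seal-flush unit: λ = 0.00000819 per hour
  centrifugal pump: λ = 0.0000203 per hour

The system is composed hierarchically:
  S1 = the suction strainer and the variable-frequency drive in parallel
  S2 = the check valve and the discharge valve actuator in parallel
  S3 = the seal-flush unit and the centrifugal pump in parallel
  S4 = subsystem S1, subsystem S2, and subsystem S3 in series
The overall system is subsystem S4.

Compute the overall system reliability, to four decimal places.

R(suction strainer) = exp(−0.0000261 × 10000) = 0.770281
R(variable-frequency drive) = exp(−0.00000122 × 10000) = 0.987874
R(check valve) = exp(−0.0000295 × 10000) = 0.744532
R(discharge valve actuator) = exp(−0.0000236 × 10000) = 0.789781
R(seal-flush unit) = exp(−0.00000819 × 10000) = 0.921364
R(centrifugal pump) = exp(−0.0000203 × 10000) = 0.816278
Parallel (suction strainer and variable-frequency drive): 1 − (1 − 0.770281)(1 − 0.987874) = 0.997214
Parallel (check valve and discharge valve actuator): 1 − (1 − 0.744532)(1 − 0.789781) = 0.946296
Parallel (seal-flush unit and centrifugal pump): 1 − (1 − 0.921364)(1 − 0.816278) = 0.985553
Series ([0.997214], [0.946296], and [0.985553]): 0.997214 × 0.946296 × 0.985553 = 0.9300

0.9300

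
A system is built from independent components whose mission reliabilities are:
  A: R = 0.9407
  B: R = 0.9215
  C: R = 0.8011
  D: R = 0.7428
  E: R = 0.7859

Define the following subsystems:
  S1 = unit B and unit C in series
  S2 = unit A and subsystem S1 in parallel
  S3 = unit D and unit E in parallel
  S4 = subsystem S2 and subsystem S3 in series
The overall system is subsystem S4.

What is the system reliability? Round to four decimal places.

0.9303

Series (B and C): 0.921500 × 0.801100 = 0.738214
Parallel (A and [0.738214]): 1 − (1 − 0.940700)(1 − 0.738214) = 0.984476
Parallel (D and E): 1 − (1 − 0.742800)(1 − 0.785900) = 0.944933
Series ([0.984476] and [0.944933]): 0.984476 × 0.944933 = 0.9303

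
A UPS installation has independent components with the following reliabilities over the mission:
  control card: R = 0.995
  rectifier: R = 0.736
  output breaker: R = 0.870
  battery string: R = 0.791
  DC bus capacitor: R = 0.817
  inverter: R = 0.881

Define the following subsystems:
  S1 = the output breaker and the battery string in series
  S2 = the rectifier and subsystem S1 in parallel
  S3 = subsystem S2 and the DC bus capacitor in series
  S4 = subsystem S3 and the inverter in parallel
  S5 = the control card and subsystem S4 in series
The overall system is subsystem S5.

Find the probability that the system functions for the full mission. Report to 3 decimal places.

Series (output breaker and battery string): 0.87000 × 0.79100 = 0.68817
Parallel (rectifier and [0.68817]): 1 − (1 − 0.73600)(1 − 0.68817) = 0.91768
Series ([0.91768] and DC bus capacitor): 0.91768 × 0.81700 = 0.74974
Parallel ([0.74974] and inverter): 1 − (1 − 0.74974)(1 − 0.88100) = 0.97022
Series (control card and [0.97022]): 0.99500 × 0.97022 = 0.965

0.965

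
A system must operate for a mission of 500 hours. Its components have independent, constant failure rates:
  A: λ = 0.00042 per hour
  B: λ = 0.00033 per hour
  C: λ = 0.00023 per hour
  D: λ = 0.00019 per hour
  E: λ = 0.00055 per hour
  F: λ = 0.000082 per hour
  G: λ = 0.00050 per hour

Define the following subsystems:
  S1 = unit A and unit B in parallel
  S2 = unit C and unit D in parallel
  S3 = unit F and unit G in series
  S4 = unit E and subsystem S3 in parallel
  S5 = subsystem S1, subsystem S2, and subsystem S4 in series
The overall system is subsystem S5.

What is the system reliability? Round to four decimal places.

R(A) = exp(−0.00042 × 500) = 0.810584
R(B) = exp(−0.00033 × 500) = 0.847894
R(C) = exp(−0.00023 × 500) = 0.891366
R(D) = exp(−0.00019 × 500) = 0.909373
R(E) = exp(−0.00055 × 500) = 0.759572
R(F) = exp(−0.000082 × 500) = 0.959829
R(G) = exp(−0.00050 × 500) = 0.778801
Parallel (A and B): 1 − (1 − 0.810584)(1 − 0.847894) = 0.971189
Parallel (C and D): 1 − (1 − 0.891366)(1 − 0.909373) = 0.990155
Series (F and G): 0.959829 × 0.778801 = 0.747516
Parallel (E and [0.747516]): 1 − (1 − 0.759572)(1 − 0.747516) = 0.939296
Series ([0.971189], [0.990155], and [0.939296]): 0.971189 × 0.990155 × 0.939296 = 0.9033

0.9033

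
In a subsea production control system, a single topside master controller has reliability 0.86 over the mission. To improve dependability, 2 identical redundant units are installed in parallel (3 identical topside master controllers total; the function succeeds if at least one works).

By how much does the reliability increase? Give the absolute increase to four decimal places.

R_before = 0.86
R_after = 1 − (1 − 0.86)^3 = 0.9973
ΔR = 0.9973 − 0.86 = 0.1373

0.1373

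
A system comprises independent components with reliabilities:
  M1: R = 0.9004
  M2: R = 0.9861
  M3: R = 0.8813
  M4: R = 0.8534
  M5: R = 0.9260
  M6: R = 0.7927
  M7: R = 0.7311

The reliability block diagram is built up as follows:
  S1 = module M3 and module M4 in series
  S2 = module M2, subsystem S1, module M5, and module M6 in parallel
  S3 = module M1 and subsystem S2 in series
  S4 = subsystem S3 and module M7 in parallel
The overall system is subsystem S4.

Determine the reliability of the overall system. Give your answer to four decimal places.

0.9732

Series (M3 and M4): 0.881300 × 0.853400 = 0.752101
Parallel (M2, [0.752101], M5, and M6): 1 − (1 − 0.986100)(1 − 0.752101)(1 − 0.926000)(1 − 0.792700) = 0.999947
Series (M1 and [0.999947]): 0.900400 × 0.999947 = 0.900352
Parallel ([0.900352] and M7): 1 − (1 − 0.900352)(1 − 0.731100) = 0.9732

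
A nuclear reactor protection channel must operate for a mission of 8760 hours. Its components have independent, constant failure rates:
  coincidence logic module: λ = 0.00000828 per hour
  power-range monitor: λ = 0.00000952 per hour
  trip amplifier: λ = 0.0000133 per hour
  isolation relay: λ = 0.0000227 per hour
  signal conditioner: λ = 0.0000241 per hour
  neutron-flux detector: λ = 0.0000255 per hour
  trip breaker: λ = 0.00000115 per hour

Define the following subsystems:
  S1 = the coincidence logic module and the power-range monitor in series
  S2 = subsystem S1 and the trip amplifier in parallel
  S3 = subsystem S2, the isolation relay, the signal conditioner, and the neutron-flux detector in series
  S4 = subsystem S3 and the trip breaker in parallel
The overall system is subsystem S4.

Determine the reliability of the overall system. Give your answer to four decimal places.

R(coincidence logic module) = exp(−0.00000828 × 8760) = 0.930035
R(power-range monitor) = exp(−0.00000952 × 8760) = 0.919987
R(trip amplifier) = exp(−0.0000133 × 8760) = 0.890023
R(isolation relay) = exp(−0.0000227 × 8760) = 0.819671
R(signal conditioner) = exp(−0.0000241 × 8760) = 0.809680
R(neutron-flux detector) = exp(−0.0000255 × 8760) = 0.799811
R(trip breaker) = exp(−0.00000115 × 8760) = 0.989977
Series (coincidence logic module and power-range monitor): 0.930035 × 0.919987 = 0.855620
Parallel ([0.855620] and trip amplifier): 1 − (1 − 0.855620)(1 − 0.890023) = 0.984122
Series ([0.984122], isolation relay, signal conditioner, and neutron-flux detector): 0.984122 × 0.819671 × 0.809680 × 0.799811 = 0.522383
Parallel ([0.522383] and trip breaker): 1 − (1 − 0.522383)(1 − 0.989977) = 0.9952

0.9952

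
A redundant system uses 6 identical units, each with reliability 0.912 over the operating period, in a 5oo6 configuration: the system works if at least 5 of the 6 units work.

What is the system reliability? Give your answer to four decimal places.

0.9085

R = Σ_{i=5}^{6} C(6,i) p^i (1−p)^{6−i} with p = 0.912
C(6,5)·0.912^5·0.088^1 = 0.333126
C(6,6)·0.912^6·0.088^0 = 0.575399
Sum = 0.9085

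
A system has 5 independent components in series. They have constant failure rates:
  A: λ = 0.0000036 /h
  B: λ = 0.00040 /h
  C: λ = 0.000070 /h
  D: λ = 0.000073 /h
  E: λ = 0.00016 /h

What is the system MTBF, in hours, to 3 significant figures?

Series of exponential components: λ_sys = Σ λ_i
λ_sys = 0.0000036 + 0.00040 + 0.000070 + 0.000073 + 0.00016 = 7.0660e-04 /h
MTBF = 1 / λ_sys = 1420 h

1420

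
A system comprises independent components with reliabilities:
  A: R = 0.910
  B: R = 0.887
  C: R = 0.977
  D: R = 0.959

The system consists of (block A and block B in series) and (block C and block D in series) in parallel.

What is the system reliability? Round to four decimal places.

Series (A and B): 0.910000 × 0.887000 = 0.807170
Series (C and D): 0.977000 × 0.959000 = 0.936943
Parallel ([0.807170] and [0.936943]): 1 − (1 − 0.807170)(1 − 0.936943) = 0.9878

0.9878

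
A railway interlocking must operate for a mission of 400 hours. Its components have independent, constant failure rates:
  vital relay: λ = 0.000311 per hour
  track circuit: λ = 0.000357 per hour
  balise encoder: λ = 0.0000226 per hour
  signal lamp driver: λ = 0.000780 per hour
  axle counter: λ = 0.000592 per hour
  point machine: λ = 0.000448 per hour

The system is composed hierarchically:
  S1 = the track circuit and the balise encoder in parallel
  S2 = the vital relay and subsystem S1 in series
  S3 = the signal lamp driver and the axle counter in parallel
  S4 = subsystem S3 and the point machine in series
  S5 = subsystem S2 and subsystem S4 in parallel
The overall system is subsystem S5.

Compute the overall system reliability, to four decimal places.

0.9751

R(vital relay) = exp(−0.000311 × 400) = 0.883027
R(track circuit) = exp(−0.000357 × 400) = 0.866927
R(balise encoder) = exp(−0.0000226 × 400) = 0.991001
R(signal lamp driver) = exp(−0.000780 × 400) = 0.731982
R(axle counter) = exp(−0.000592 × 400) = 0.789149
R(point machine) = exp(−0.000448 × 400) = 0.835939
Parallel (track circuit and balise encoder): 1 − (1 − 0.866927)(1 − 0.991001) = 0.998802
Series (vital relay and [0.998802]): 0.883027 × 0.998802 = 0.881969
Parallel (signal lamp driver and axle counter): 1 − (1 − 0.731982)(1 − 0.789149) = 0.943488
Series ([0.943488] and point machine): 0.943488 × 0.835939 = 0.788698
Parallel ([0.881969] and [0.788698]): 1 − (1 − 0.881969)(1 − 0.788698) = 0.9751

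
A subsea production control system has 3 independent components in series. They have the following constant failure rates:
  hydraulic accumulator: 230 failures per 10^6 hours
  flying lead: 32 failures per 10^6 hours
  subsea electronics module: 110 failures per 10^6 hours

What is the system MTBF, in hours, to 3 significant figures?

2690

Series of exponential components: λ_sys = Σ λ_i
λ_sys = 0.00023 + 0.000032 + 0.00011 = 3.7200e-04 /h
MTBF = 1 / λ_sys = 2690 h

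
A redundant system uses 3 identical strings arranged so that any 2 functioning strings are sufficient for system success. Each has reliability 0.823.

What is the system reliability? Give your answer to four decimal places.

R = Σ_{i=2}^{3} C(3,i) p^i (1−p)^{3−i} with p = 0.823
C(3,2)·0.823^2·0.177^1 = 0.359662
C(3,3)·0.823^3·0.177^0 = 0.557442
Sum = 0.9171

0.9171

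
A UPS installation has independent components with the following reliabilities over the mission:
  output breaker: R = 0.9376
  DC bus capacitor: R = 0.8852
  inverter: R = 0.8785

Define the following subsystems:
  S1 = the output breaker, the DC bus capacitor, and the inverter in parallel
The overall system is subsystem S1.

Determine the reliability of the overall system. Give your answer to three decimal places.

Parallel (output breaker, DC bus capacitor, and inverter): 1 − (1 − 0.93760)(1 − 0.88520)(1 − 0.87850) = 0.999

0.999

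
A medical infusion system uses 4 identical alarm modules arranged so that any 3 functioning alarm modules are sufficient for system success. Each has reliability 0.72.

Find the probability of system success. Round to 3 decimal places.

R = Σ_{i=3}^{4} C(4,i) p^i (1−p)^{4−i} with p = 0.72
C(4,3)·0.72^3·0.28^1 = 0.41804
C(4,4)·0.72^4·0.28^0 = 0.26874
Sum = 0.687

0.687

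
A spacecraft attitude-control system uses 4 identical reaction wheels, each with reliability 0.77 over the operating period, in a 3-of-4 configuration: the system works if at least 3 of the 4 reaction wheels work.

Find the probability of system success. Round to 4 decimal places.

0.7715

R = Σ_{i=3}^{4} C(4,i) p^i (1−p)^{4−i} with p = 0.77
C(4,3)·0.77^3·0.23^1 = 0.420010
C(4,4)·0.77^4·0.23^0 = 0.351530
Sum = 0.7715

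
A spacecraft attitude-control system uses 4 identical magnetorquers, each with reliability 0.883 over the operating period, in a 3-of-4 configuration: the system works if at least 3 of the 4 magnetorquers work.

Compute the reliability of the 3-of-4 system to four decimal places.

R = Σ_{i=3}^{4} C(4,i) p^i (1−p)^{4−i} with p = 0.883
C(4,3)·0.883^3·0.117^1 = 0.322202
C(4,4)·0.883^4·0.117^0 = 0.607915
Sum = 0.9301

0.9301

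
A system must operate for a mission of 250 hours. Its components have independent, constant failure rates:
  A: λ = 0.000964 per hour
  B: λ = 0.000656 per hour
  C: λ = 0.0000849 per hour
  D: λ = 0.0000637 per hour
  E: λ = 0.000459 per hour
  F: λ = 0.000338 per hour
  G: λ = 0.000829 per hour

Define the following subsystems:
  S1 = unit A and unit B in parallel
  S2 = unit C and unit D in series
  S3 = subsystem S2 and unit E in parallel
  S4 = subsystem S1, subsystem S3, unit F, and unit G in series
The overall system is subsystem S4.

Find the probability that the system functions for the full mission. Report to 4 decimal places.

R(A) = exp(−0.000964 × 250) = 0.785842
R(B) = exp(−0.000656 × 250) = 0.848742
R(C) = exp(−0.0000849 × 250) = 0.978999
R(D) = exp(−0.0000637 × 250) = 0.984201
R(E) = exp(−0.000459 × 250) = 0.891589
R(F) = exp(−0.000338 × 250) = 0.918972
R(G) = exp(−0.000829 × 250) = 0.812816
Parallel (A and B): 1 − (1 − 0.785842)(1 − 0.848742) = 0.967607
Series (C and D): 0.978999 × 0.984201 = 0.963532
Parallel ([0.963532] and E): 1 − (1 − 0.963532)(1 − 0.891589) = 0.996046
Series ([0.967607], [0.996046], F, and G): 0.967607 × 0.996046 × 0.918972 × 0.812816 = 0.7199

0.7199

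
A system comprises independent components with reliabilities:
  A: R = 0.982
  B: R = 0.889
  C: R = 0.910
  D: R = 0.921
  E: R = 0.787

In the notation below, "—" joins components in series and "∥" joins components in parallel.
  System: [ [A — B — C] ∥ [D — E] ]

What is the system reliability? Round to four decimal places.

0.9434

Series (A, B, and C): 0.982000 × 0.889000 × 0.910000 = 0.794428
Series (D and E): 0.921000 × 0.787000 = 0.724827
Parallel ([0.794428] and [0.724827]): 1 − (1 − 0.794428)(1 − 0.724827) = 0.9434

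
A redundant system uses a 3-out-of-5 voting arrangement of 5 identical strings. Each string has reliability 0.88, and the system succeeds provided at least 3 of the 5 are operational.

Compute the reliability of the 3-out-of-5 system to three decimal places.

R = Σ_{i=3}^{5} C(5,i) p^i (1−p)^{5−i} with p = 0.88
C(5,3)·0.88^3·0.12^2 = 0.09813
C(5,4)·0.88^4·0.12^1 = 0.35982
C(5,5)·0.88^5·0.12^0 = 0.52773
Sum = 0.986

0.986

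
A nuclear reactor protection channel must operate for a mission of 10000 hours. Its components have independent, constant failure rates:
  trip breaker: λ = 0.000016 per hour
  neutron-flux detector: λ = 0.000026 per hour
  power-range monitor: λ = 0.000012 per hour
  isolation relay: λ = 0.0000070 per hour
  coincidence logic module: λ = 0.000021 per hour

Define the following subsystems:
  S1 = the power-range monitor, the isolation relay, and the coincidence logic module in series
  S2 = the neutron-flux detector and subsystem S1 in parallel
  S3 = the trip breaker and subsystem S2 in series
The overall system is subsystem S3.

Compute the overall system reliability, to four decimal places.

R(trip breaker) = exp(−0.000016 × 10000) = 0.852144
R(neutron-flux detector) = exp(−0.000026 × 10000) = 0.771052
R(power-range monitor) = exp(−0.000012 × 10000) = 0.886920
R(isolation relay) = exp(−0.0000070 × 10000) = 0.932394
R(coincidence logic module) = exp(−0.000021 × 10000) = 0.810584
Series (power-range monitor, isolation relay, and coincidence logic module): 0.886920 × 0.932394 × 0.810584 = 0.670320
Parallel (neutron-flux detector and [0.670320]): 1 − (1 − 0.771052)(1 − 0.670320) = 0.924520
Series (trip breaker and [0.924520]): 0.852144 × 0.924520 = 0.7878

0.7878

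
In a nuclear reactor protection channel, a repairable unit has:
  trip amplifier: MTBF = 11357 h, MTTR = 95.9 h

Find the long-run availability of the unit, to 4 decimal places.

A(trip amplifier) = MTBF/(MTBF+MTTR) = 11357/(11357+95.9) = 0.9916

0.9916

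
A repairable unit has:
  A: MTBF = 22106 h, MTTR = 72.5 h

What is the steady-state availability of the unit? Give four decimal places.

A(A) = MTBF/(MTBF+MTTR) = 22106/(22106+72.5) = 0.9967

0.9967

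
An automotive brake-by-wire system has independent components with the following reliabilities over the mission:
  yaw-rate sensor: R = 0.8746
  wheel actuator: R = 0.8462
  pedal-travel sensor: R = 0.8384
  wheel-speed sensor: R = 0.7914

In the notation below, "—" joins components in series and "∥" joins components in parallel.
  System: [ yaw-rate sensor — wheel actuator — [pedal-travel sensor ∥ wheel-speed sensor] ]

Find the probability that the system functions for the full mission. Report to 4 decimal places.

0.7151

Parallel (pedal-travel sensor and wheel-speed sensor): 1 − (1 − 0.838400)(1 − 0.791400) = 0.966290
Series (yaw-rate sensor, wheel actuator, and [0.966290]): 0.874600 × 0.846200 × 0.966290 = 0.7151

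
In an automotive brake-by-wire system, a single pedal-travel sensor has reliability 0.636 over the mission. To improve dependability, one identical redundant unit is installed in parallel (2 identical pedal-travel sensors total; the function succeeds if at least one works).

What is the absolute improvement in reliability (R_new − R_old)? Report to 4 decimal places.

R_before = 0.636
R_after = 1 − (1 − 0.636)^2 = 0.8675
ΔR = 0.8675 − 0.636 = 0.2315

0.2315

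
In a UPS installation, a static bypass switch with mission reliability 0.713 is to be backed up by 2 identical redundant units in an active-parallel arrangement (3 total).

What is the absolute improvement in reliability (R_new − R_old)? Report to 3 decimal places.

0.263

R_before = 0.713
R_after = 1 − (1 − 0.713)^3 = 0.976
ΔR = 0.976 − 0.713 = 0.263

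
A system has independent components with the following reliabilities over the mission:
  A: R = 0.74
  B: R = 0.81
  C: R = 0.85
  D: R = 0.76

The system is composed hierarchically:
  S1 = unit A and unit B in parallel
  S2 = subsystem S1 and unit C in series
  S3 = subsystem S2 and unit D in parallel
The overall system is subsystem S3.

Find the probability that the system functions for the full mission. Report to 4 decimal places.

Parallel (A and B): 1 − (1 − 0.740000)(1 − 0.810000) = 0.950600
Series ([0.950600] and C): 0.950600 × 0.850000 = 0.808010
Parallel ([0.808010] and D): 1 − (1 − 0.808010)(1 − 0.760000) = 0.9539

0.9539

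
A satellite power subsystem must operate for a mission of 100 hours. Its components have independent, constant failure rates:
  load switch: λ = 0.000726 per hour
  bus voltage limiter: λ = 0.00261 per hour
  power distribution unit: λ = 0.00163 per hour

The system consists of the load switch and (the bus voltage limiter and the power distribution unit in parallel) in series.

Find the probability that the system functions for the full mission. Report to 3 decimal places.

R(load switch) = exp(−0.000726 × 100) = 0.92997
R(bus voltage limiter) = exp(−0.00261 × 100) = 0.77028
R(power distribution unit) = exp(−0.00163 × 100) = 0.84959
Parallel (bus voltage limiter and power distribution unit): 1 − (1 − 0.77028)(1 − 0.84959) = 0.96545
Series (load switch and [0.96545]): 0.92997 × 0.96545 = 0.898

0.898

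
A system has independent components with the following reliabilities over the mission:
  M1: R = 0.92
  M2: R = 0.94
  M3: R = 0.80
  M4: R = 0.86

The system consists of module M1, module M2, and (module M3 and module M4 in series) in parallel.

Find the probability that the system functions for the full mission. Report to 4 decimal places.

Series (M3 and M4): 0.800000 × 0.860000 = 0.688000
Parallel (M1, M2, and [0.688000]): 1 − (1 − 0.920000)(1 − 0.940000)(1 − 0.688000) = 0.9985

0.9985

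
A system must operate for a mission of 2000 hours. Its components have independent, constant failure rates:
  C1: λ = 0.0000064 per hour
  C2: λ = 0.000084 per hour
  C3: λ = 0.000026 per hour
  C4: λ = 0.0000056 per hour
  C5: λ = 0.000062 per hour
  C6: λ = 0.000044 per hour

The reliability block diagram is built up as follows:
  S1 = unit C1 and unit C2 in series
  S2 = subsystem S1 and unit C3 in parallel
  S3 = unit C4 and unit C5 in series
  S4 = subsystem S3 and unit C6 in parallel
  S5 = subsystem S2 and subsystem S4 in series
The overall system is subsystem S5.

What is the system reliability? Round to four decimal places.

R(C1) = exp(−0.0000064 × 2000) = 0.987282
R(C2) = exp(−0.000084 × 2000) = 0.845354
R(C3) = exp(−0.000026 × 2000) = 0.949329
R(C4) = exp(−0.0000056 × 2000) = 0.988862
R(C5) = exp(−0.000062 × 2000) = 0.883380
R(C6) = exp(−0.000044 × 2000) = 0.915761
Series (C1 and C2): 0.987282 × 0.845354 = 0.834603
Parallel ([0.834603] and C3): 1 − (1 − 0.834603)(1 − 0.949329) = 0.991619
Series (C4 and C5): 0.988862 × 0.883380 = 0.873541
Parallel ([0.873541] and C6): 1 − (1 − 0.873541)(1 − 0.915761) = 0.989347
Series ([0.991619] and [0.989347]): 0.991619 × 0.989347 = 0.9811

0.9811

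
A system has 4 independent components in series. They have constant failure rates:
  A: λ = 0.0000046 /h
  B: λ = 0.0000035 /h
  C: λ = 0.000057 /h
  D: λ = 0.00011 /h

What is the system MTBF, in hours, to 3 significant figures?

Series of exponential components: λ_sys = Σ λ_i
λ_sys = 0.0000046 + 0.0000035 + 0.000057 + 0.00011 = 1.7510e-04 /h
MTBF = 1 / λ_sys = 5710 h

5710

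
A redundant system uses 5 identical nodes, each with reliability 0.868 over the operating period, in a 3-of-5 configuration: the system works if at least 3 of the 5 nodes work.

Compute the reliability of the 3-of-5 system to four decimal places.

0.9813

R = Σ_{i=3}^{5} C(5,i) p^i (1−p)^{5−i} with p = 0.868
C(5,3)·0.868^3·0.132^2 = 0.113948
C(5,4)·0.868^4·0.132^1 = 0.374647
C(5,5)·0.868^5·0.132^0 = 0.492718
Sum = 0.9813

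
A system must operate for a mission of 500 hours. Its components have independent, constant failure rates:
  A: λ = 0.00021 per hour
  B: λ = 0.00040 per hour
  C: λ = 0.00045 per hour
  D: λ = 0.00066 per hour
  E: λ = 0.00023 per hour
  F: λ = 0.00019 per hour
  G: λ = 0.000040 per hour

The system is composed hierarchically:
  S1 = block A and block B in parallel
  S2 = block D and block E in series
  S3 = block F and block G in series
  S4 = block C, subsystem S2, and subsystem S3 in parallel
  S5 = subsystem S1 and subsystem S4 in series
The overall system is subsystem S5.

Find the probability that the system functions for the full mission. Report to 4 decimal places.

0.9742

R(A) = exp(−0.00021 × 500) = 0.900325
R(B) = exp(−0.00040 × 500) = 0.818731
R(C) = exp(−0.00045 × 500) = 0.798516
R(D) = exp(−0.00066 × 500) = 0.718924
R(E) = exp(−0.00023 × 500) = 0.891366
R(F) = exp(−0.00019 × 500) = 0.909373
R(G) = exp(−0.000040 × 500) = 0.980199
Parallel (A and B): 1 − (1 − 0.900325)(1 − 0.818731) = 0.981932
Series (D and E): 0.718924 × 0.891366 = 0.640824
Series (F and G): 0.909373 × 0.980199 = 0.891367
Parallel (C, [0.640824], and [0.891367]): 1 − (1 − 0.798516)(1 − 0.640824)(1 − 0.891367) = 0.992138
Series ([0.981932] and [0.992138]): 0.981932 × 0.992138 = 0.9742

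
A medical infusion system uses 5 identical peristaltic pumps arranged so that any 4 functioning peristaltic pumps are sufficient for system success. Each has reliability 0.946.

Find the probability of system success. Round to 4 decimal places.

0.9739

R = Σ_{i=4}^{5} C(5,i) p^i (1−p)^{5−i} with p = 0.946
C(5,4)·0.946^4·0.054^1 = 0.216236
C(5,5)·0.946^5·0.054^0 = 0.757627
Sum = 0.9739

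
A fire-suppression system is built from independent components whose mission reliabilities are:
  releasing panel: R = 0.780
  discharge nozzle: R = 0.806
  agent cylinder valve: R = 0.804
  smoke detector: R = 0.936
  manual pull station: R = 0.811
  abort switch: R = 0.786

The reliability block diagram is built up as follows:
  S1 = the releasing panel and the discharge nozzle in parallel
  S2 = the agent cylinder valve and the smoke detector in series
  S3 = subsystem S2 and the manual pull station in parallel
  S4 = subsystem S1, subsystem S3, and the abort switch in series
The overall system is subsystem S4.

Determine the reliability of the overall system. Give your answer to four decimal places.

0.7173

Parallel (releasing panel and discharge nozzle): 1 − (1 − 0.780000)(1 − 0.806000) = 0.957320
Series (agent cylinder valve and smoke detector): 0.804000 × 0.936000 = 0.752544
Parallel ([0.752544] and manual pull station): 1 − (1 − 0.752544)(1 − 0.811000) = 0.953231
Series ([0.957320], [0.953231], and abort switch): 0.957320 × 0.953231 × 0.786000 = 0.7173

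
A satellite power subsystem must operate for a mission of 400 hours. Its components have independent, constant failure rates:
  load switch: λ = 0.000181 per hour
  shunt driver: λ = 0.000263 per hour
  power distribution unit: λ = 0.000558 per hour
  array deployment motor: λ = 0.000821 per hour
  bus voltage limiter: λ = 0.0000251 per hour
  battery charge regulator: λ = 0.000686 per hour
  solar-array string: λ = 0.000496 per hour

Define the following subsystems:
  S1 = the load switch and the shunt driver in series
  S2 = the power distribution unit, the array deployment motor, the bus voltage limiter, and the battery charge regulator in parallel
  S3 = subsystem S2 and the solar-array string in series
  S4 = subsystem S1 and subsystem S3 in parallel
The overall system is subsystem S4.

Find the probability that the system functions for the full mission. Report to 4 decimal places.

R(load switch) = exp(−0.000181 × 400) = 0.930159
R(shunt driver) = exp(−0.000263 × 400) = 0.900144
R(power distribution unit) = exp(−0.000558 × 400) = 0.799955
R(array deployment motor) = exp(−0.000821 × 400) = 0.720075
R(bus voltage limiter) = exp(−0.0000251 × 400) = 0.990010
R(battery charge regulator) = exp(−0.000686 × 400) = 0.760028
R(solar-array string) = exp(−0.000496 × 400) = 0.820042
Series (load switch and shunt driver): 0.930159 × 0.900144 = 0.837277
Parallel (power distribution unit, array deployment motor, bus voltage limiter, and battery charge regulator): 1 − (1 − 0.799955)(1 − 0.720075)(1 − 0.990010)(1 − 0.760028) = 0.999866
Series ([0.999866] and solar-array string): 0.999866 × 0.820042 = 0.819932
Parallel ([0.837277] and [0.819932]): 1 − (1 − 0.837277)(1 − 0.819932) = 0.9707

0.9707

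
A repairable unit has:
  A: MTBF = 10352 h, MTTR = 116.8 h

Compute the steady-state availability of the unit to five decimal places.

0.98884

A(A) = MTBF/(MTBF+MTTR) = 10352/(10352+116.8) = 0.98884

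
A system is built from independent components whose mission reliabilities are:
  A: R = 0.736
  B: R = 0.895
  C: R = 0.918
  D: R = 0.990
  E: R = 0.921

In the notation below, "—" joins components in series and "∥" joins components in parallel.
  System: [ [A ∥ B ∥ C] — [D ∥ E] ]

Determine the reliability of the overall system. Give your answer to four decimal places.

Parallel (A, B, and C): 1 − (1 − 0.736000)(1 − 0.895000)(1 − 0.918000) = 0.997727
Parallel (D and E): 1 − (1 − 0.990000)(1 − 0.921000) = 0.999210
Series ([0.997727] and [0.999210]): 0.997727 × 0.999210 = 0.9969

0.9969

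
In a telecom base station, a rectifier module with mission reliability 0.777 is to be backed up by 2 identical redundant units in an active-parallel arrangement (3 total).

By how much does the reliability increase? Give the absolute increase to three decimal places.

0.212

R_before = 0.777
R_after = 1 − (1 − 0.777)^3 = 0.989
ΔR = 0.989 − 0.777 = 0.212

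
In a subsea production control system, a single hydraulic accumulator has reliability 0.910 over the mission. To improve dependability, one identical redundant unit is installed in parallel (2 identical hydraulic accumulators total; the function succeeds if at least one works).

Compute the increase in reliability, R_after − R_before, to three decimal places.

0.082

R_before = 0.910
R_after = 1 − (1 − 0.910)^2 = 0.992
ΔR = 0.992 − 0.910 = 0.082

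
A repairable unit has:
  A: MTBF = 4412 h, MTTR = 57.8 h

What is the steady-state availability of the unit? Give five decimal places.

A(A) = MTBF/(MTBF+MTTR) = 4412/(4412+57.8) = 0.98707

0.98707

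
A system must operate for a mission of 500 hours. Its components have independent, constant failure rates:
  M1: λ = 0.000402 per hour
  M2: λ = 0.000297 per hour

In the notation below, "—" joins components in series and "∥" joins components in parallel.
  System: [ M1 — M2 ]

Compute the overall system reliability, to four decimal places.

0.7050

R(M1) = exp(−0.000402 × 500) = 0.817912
R(M2) = exp(−0.000297 × 500) = 0.862000
Series (M1 and M2): 0.817912 × 0.862000 = 0.7050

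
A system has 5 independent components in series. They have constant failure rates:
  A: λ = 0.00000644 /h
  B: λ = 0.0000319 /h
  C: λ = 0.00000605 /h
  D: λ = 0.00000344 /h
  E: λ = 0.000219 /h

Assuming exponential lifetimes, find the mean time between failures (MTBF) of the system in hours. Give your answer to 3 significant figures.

Series of exponential components: λ_sys = Σ λ_i
λ_sys = 0.00000644 + 0.0000319 + 0.00000605 + 0.00000344 + 0.000219 = 2.6683e-04 /h
MTBF = 1 / λ_sys = 3750 h

3750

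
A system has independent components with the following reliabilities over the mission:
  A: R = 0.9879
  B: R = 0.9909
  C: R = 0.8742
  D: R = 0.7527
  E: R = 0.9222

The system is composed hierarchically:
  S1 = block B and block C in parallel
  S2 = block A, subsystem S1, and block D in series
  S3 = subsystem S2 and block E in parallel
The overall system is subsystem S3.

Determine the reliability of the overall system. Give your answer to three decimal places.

0.980

Parallel (B and C): 1 − (1 − 0.99090)(1 − 0.87420) = 0.99886
Series (A, [0.99886], and D): 0.98790 × 0.99886 × 0.75270 = 0.74274
Parallel ([0.74274] and E): 1 − (1 − 0.74274)(1 − 0.92220) = 0.980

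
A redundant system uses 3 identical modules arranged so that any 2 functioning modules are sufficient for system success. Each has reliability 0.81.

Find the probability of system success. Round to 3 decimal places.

0.905

R = Σ_{i=2}^{3} C(3,i) p^i (1−p)^{3−i} with p = 0.81
C(3,2)·0.81^2·0.19^1 = 0.37398
C(3,3)·0.81^3·0.19^0 = 0.53144
Sum = 0.905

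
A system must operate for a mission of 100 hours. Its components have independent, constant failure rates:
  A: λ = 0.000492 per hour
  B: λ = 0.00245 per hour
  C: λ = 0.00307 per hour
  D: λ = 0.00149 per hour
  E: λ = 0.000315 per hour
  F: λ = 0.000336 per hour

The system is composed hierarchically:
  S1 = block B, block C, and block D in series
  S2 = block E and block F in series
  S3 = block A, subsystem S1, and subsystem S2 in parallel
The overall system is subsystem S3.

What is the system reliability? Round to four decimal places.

R(A) = exp(−0.000492 × 100) = 0.951991
R(B) = exp(−0.00245 × 100) = 0.782705
R(C) = exp(−0.00307 × 100) = 0.735651
R(D) = exp(−0.00149 × 100) = 0.861569
R(E) = exp(−0.000315 × 100) = 0.968991
R(F) = exp(−0.000336 × 100) = 0.966958
Series (B, C, and D): 0.782705 × 0.735651 × 0.861569 = 0.496089
Series (E and F): 0.968991 × 0.966958 = 0.936974
Parallel (A, [0.496089], and [0.936974]): 1 − (1 − 0.951991)(1 − 0.496089)(1 − 0.936974) = 0.9985

0.9985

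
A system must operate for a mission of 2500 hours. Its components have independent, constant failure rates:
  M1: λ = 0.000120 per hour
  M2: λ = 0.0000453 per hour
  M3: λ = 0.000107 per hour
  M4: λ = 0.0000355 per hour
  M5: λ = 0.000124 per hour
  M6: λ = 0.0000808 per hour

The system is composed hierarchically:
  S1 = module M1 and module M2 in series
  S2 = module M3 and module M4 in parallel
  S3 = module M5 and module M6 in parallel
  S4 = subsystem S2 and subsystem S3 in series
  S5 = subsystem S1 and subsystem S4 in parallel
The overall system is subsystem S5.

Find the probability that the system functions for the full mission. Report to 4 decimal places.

R(M1) = exp(−0.000120 × 2500) = 0.740818
R(M2) = exp(−0.0000453 × 2500) = 0.892927
R(M3) = exp(−0.000107 × 2500) = 0.765290
R(M4) = exp(−0.0000355 × 2500) = 0.915074
R(M5) = exp(−0.000124 × 2500) = 0.733447
R(M6) = exp(−0.0000808 × 2500) = 0.817095
Series (M1 and M2): 0.740818 × 0.892927 = 0.661496
Parallel (M3 and M4): 1 − (1 − 0.765290)(1 − 0.915074) = 0.980067
Parallel (M5 and M6): 1 − (1 − 0.733447)(1 − 0.817095) = 0.951246
Series ([0.980067] and [0.951246]): 0.980067 × 0.951246 = 0.932285
Parallel ([0.661496] and [0.932285]): 1 − (1 − 0.661496)(1 − 0.932285) = 0.9771

0.9771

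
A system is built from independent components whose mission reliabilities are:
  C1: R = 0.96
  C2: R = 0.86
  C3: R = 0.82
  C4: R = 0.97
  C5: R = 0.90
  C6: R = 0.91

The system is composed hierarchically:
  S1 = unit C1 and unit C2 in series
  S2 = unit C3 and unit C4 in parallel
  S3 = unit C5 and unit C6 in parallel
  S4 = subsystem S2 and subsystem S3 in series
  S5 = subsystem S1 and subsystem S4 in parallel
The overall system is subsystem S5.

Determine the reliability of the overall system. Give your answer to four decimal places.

Series (C1 and C2): 0.960000 × 0.860000 = 0.825600
Parallel (C3 and C4): 1 − (1 − 0.820000)(1 − 0.970000) = 0.994600
Parallel (C5 and C6): 1 − (1 − 0.900000)(1 − 0.910000) = 0.991000
Series ([0.994600] and [0.991000]): 0.994600 × 0.991000 = 0.985649
Parallel ([0.825600] and [0.985649]): 1 − (1 − 0.825600)(1 − 0.985649) = 0.9975

0.9975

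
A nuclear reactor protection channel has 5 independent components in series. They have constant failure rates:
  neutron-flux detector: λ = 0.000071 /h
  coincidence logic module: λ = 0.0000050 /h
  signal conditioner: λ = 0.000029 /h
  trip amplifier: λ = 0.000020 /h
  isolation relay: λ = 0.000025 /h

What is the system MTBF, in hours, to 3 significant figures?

Series of exponential components: λ_sys = Σ λ_i
λ_sys = 0.000071 + 0.0000050 + 0.000029 + 0.000020 + 0.000025 = 1.5000e-04 /h
MTBF = 1 / λ_sys = 6670 h

6670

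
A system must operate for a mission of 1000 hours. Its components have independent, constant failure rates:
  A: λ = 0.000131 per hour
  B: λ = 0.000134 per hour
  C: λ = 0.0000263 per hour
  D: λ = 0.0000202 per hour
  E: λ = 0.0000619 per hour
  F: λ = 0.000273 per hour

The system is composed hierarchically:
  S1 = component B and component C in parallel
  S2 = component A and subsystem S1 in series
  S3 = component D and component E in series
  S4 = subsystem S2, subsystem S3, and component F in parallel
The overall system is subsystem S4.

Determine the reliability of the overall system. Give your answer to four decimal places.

0.9976

R(A) = exp(−0.000131 × 1000) = 0.877218
R(B) = exp(−0.000134 × 1000) = 0.874590
R(C) = exp(−0.0000263 × 1000) = 0.974043
R(D) = exp(−0.0000202 × 1000) = 0.980003
R(E) = exp(−0.0000619 × 1000) = 0.939977
R(F) = exp(−0.000273 × 1000) = 0.761093
Parallel (B and C): 1 − (1 − 0.874590)(1 − 0.974043) = 0.996745
Series (A and [0.996745]): 0.877218 × 0.996745 = 0.874363
Series (D and E): 0.980003 × 0.939977 = 0.921180
Parallel ([0.874363], [0.921180], and F): 1 − (1 − 0.874363)(1 − 0.921180)(1 − 0.761093) = 0.9976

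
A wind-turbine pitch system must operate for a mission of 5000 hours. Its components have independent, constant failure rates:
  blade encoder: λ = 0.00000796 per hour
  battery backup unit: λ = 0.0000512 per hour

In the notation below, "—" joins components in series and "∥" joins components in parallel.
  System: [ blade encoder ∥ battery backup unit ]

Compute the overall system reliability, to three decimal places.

0.991

R(blade encoder) = exp(−0.00000796 × 5000) = 0.96098
R(battery backup unit) = exp(−0.0000512 × 5000) = 0.77414
Parallel (blade encoder and battery backup unit): 1 − (1 − 0.96098)(1 − 0.77414) = 0.991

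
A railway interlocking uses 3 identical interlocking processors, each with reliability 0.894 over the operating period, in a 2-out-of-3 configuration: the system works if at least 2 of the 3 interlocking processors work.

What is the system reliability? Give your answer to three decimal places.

R = Σ_{i=2}^{3} C(3,i) p^i (1−p)^{3−i} with p = 0.894
C(3,2)·0.894^2·0.106^1 = 0.25416
C(3,3)·0.894^3·0.106^0 = 0.71452
Sum = 0.969

0.969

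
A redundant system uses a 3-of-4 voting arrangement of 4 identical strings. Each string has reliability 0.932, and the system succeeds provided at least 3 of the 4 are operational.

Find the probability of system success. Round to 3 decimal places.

R = Σ_{i=3}^{4} C(4,i) p^i (1−p)^{4−i} with p = 0.932
C(4,3)·0.932^3·0.068^1 = 0.22020
C(4,4)·0.932^4·0.068^0 = 0.75451
Sum = 0.975

0.975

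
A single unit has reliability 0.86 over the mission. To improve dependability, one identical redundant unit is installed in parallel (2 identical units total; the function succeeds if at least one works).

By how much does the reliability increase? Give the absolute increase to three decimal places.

R_before = 0.86
R_after = 1 − (1 − 0.86)^2 = 0.980
ΔR = 0.980 − 0.86 = 0.120

0.120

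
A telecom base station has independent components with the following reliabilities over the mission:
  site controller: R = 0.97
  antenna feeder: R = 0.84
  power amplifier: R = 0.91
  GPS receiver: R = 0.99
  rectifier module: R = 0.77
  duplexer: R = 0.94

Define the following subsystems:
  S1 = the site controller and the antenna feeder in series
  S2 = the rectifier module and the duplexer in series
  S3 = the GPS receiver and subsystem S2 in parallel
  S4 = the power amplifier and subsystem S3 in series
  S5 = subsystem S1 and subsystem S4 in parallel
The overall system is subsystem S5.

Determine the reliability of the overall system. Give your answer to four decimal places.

0.9829

Series (site controller and antenna feeder): 0.970000 × 0.840000 = 0.814800
Series (rectifier module and duplexer): 0.770000 × 0.940000 = 0.723800
Parallel (GPS receiver and [0.723800]): 1 − (1 − 0.990000)(1 − 0.723800) = 0.997238
Series (power amplifier and [0.997238]): 0.910000 × 0.997238 = 0.907487
Parallel ([0.814800] and [0.907487]): 1 − (1 − 0.814800)(1 − 0.907487) = 0.9829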